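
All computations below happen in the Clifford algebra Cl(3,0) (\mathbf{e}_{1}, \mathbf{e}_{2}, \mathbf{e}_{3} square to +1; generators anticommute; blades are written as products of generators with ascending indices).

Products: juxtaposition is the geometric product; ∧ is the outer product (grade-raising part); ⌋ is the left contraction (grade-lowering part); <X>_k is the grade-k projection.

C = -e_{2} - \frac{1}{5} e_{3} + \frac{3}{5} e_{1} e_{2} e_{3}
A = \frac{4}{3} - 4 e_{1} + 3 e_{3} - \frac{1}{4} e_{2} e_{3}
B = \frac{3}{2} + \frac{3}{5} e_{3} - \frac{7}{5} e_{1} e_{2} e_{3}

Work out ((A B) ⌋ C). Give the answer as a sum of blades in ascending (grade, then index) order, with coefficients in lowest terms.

step 1: \frac{19}{5} - \frac{127}{20} e_{1} - \frac{3}{20} e_{2} + \frac{53}{10} e_{3} - \frac{21}{5} e_{1} e_{2} - \frac{12}{5} e_{1} e_{3} + \frac{209}{40} e_{2} e_{3} - \frac{28}{15} e_{1} e_{2} e_{3}
step 2: \frac{21}{100} - \frac{627}{200} e_{1} - \frac{131}{25} e_{2} + \frac{44}{25} e_{3} + \frac{159}{50} e_{1} e_{2} + \frac{9}{100} e_{1} e_{3} - \frac{381}{100} e_{2} e_{3} + \frac{57}{25} e_{1} e_{2} e_{3}
Answer: \frac{21}{100} - \frac{627}{200} e_{1} - \frac{131}{25} e_{2} + \frac{44}{25} e_{3} + \frac{159}{50} e_{1} e_{2} + \frac{9}{100} e_{1} e_{3} - \frac{381}{100} e_{2} e_{3} + \frac{57}{25} e_{1} e_{2} e_{3}


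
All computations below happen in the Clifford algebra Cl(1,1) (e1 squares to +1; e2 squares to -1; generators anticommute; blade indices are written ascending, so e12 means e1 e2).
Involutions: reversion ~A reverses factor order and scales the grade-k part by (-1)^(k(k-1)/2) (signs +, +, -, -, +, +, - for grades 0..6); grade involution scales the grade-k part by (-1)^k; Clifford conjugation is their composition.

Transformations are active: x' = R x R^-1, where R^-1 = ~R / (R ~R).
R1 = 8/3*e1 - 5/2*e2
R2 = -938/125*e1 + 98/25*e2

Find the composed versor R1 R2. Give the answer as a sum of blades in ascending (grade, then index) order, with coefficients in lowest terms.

Distribute over the terms of R1 (each basis-blade product reordered to ascending indices, repeated generators contracted through their squares):
(8/3*e1) R2 = -7504/375 + 784/75*e12
(-5/2*e2) R2 = 49/5 - 469/25*e12
Summing the partial products and collecting blades:
Answer: -3829/375 - 623/75*e12


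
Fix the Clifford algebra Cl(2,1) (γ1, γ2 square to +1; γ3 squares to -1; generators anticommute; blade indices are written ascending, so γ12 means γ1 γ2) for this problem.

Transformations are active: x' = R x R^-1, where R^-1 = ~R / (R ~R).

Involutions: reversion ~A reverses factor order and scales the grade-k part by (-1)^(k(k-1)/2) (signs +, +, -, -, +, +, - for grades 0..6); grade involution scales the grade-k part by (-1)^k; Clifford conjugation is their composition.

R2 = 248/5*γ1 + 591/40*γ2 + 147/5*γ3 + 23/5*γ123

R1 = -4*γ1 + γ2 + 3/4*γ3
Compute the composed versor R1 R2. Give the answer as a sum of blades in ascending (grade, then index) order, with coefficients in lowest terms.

Distribute over the terms of R1 (each basis-blade product reordered to ascending indices, repeated generators contracted through their squares):
(-4*γ1) R2 = -992/5 - 591/10*γ12 - 588/5*γ13 - 92/5*γ23
(γ2) R2 = 591/40 - 248/5*γ12 - 23/5*γ13 + 147/5*γ23
(3/4*γ3) R2 = -441/20 - 69/20*γ12 - 186/5*γ13 - 1773/160*γ23
Summing the partial products and collecting blades:
Answer: -8227/40 - 2243/20*γ12 - 797/5*γ13 - 13/160*γ23


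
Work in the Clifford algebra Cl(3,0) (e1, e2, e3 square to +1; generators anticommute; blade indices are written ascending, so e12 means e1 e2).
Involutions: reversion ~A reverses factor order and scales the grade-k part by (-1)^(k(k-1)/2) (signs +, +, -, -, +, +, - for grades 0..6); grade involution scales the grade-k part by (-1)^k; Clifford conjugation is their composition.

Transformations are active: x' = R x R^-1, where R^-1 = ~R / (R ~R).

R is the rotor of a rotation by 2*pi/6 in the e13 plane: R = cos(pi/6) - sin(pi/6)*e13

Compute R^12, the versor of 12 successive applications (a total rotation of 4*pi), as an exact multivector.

The rotor phase is half the rotation angle and phases add under composition, so 12 steps in the e13 plane accumulate phase 12*(pi/6) = 2*pi: R^12 = cos(2*pi) - sin(2*pi)*e13.
cos(2*pi) = 1 and sin(2*pi) = 0, so R^12 = 1. The total rotation 4*pi is 2 full turns, so every vector returns to itself, yet the rotor is +1, back on the identity sheet (an even number of 2*pi turns).
Answer: 1


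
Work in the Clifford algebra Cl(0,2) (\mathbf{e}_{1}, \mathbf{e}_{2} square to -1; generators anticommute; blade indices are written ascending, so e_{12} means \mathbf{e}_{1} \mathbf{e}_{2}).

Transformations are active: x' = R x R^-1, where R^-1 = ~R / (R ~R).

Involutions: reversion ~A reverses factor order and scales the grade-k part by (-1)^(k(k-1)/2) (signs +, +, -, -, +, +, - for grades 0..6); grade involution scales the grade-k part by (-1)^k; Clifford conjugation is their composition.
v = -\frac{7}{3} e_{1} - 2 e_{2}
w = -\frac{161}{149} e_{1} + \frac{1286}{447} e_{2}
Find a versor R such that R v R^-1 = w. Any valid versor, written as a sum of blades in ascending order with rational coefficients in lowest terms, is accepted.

The midline construction: v and w both square to -\frac{85}{9}, so reflecting in their sum -\frac{1526}{447} e_{1} + \frac{392}{447} e_{2} exchanges them.
Answer: -\frac{1526}{447} e_{1} + \frac{392}{447} e_{2}


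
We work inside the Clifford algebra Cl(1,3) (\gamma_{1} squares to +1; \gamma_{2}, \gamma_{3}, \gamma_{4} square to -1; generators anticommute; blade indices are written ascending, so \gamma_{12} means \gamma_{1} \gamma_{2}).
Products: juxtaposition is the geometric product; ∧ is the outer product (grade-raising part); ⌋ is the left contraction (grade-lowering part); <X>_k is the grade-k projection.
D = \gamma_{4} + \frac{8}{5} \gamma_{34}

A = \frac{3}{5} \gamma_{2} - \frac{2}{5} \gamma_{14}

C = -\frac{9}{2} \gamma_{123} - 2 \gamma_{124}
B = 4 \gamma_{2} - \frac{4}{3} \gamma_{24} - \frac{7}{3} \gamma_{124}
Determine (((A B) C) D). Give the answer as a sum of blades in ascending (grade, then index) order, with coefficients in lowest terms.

step 1: -\frac{12}{5} - \frac{14}{15} \gamma_{2} + \frac{4}{5} \gamma_{4} + \frac{8}{15} \gamma_{12} - \frac{7}{5} \gamma_{14} + \frac{8}{5} \gamma_{124}
step 2: \frac{16}{5} - \frac{14}{5} \gamma_{2} - \frac{12}{5} \gamma_{3} - \frac{16}{15} \gamma_{4} + \frac{8}{5} \gamma_{12} + \frac{21}{5} \gamma_{13} + \frac{28}{15} \gamma_{14} + \frac{36}{5} \gamma_{34} + \frac{54}{5} \gamma_{123} + \frac{24}{5} \gamma_{124} - \frac{63}{10} \gamma_{234} + \frac{18}{5} \gamma_{1234}
step 3: -\frac{784}{75} - \frac{28}{15} \gamma_{1} + \frac{252}{25} \gamma_{2} - \frac{668}{75} \gamma_{3} + \frac{176}{25} \gamma_{4} - \frac{264}{25} \gamma_{12} + \frac{224}{75} \gamma_{13} - \frac{168}{25} \gamma_{14} + \frac{63}{10} \gamma_{23} - \frac{14}{5} \gamma_{24} + \frac{68}{25} \gamma_{34} + \frac{102}{25} \gamma_{123} - \frac{392}{25} \gamma_{124} + \frac{21}{5} \gamma_{134} - \frac{112}{25} \gamma_{234} + \frac{334}{25} \gamma_{1234}
Answer: -\frac{784}{75} - \frac{28}{15} \gamma_{1} + \frac{252}{25} \gamma_{2} - \frac{668}{75} \gamma_{3} + \frac{176}{25} \gamma_{4} - \frac{264}{25} \gamma_{12} + \frac{224}{75} \gamma_{13} - \frac{168}{25} \gamma_{14} + \frac{63}{10} \gamma_{23} - \frac{14}{5} \gamma_{24} + \frac{68}{25} \gamma_{34} + \frac{102}{25} \gamma_{123} - \frac{392}{25} \gamma_{124} + \frac{21}{5} \gamma_{134} - \frac{112}{25} \gamma_{234} + \frac{334}{25} \gamma_{1234}


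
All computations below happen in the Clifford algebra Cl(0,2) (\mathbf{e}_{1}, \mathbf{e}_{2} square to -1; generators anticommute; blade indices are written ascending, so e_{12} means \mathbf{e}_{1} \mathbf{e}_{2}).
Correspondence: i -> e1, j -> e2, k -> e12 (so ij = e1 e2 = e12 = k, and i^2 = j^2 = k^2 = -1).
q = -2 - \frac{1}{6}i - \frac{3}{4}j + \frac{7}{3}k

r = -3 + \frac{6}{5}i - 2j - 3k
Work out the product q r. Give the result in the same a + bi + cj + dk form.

In blades: q = -2 - \frac{1}{6} e_{1} - \frac{3}{4} e_{2} + \frac{7}{3} e_{12}, r = -3 + \frac{6}{5} e_{1} - 2 e_{2} - 3 e_{12}.
Distribute q over r term by term (generator squares from the signature, products reordered to ascending indices): (-2)*r = 6 - \frac{12}{5} e_{1} + 4 e_{2} + 6 e_{12}; (-\frac{1}{6} e_{1})*r = \frac{1}{5} + \frac{1}{2} e_{1} - \frac{1}{2} e_{2} + \frac{1}{3} e_{12}; (-\frac{3}{4} e_{2})*r = -\frac{3}{2} + \frac{9}{4} e_{1} + \frac{9}{4} e_{2} + \frac{9}{10} e_{12}; (\frac{7}{3} e_{12})*r = 7 + \frac{14}{3} e_{1} + \frac{14}{5} e_{2} - 7 e_{12}.
Sum: \frac{117}{10} + \frac{301}{60} e_{1} + \frac{171}{20} e_{2} + \frac{7}{30} e_{12}; translating back through the correspondence:
Answer: \frac{117}{10} + \frac{301}{60}i + \frac{171}{20}j + \frac{7}{30}k


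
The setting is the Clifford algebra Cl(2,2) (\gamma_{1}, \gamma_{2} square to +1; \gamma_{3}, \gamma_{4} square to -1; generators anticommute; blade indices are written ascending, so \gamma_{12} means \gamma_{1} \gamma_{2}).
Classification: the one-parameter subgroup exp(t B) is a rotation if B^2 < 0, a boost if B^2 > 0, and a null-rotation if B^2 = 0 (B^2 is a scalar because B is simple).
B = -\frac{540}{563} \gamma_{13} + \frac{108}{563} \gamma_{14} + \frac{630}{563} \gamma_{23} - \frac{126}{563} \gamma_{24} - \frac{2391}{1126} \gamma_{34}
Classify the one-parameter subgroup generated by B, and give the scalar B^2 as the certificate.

B^2 term by term: the squares give (-\frac{540}{563})^2*(\gamma_{13})^2 + (\frac{108}{563})^2*(\gamma_{14})^2 + (\frac{630}{563})^2*(\gamma_{23})^2 + (-\frac{126}{563})^2*(\gamma_{24})^2 + (-\frac{2391}{1126})^2*(\gamma_{34})^2 = \frac{291600}{316969}*(+1) + \frac{11664}{316969}*(+1) + \frac{396900}{316969}*(+1) + \frac{15876}{316969}*(+1) + \frac{5716881}{1267876}*(-1) = -\frac{9}{4} (each basis 2-blade squares to minus the product of its generators' squares); cross terms between blades sharing an index anticommute and cancel; the commuting (index-disjoint) pairs give grade-4 terms 2*c*c'*(blade product), which cancel blade by blade — \gamma_{1234}: -\frac{136080}{316969} + \frac{136080}{316969} = 0 — confirming B is simple. So B^2 = -\frac{9}{4}.
Answer: rotation, certificate B^2 = -\frac{9}{4}. B^2 = -\frac{9}{4} is basis-independent, so its sign is the whole story.


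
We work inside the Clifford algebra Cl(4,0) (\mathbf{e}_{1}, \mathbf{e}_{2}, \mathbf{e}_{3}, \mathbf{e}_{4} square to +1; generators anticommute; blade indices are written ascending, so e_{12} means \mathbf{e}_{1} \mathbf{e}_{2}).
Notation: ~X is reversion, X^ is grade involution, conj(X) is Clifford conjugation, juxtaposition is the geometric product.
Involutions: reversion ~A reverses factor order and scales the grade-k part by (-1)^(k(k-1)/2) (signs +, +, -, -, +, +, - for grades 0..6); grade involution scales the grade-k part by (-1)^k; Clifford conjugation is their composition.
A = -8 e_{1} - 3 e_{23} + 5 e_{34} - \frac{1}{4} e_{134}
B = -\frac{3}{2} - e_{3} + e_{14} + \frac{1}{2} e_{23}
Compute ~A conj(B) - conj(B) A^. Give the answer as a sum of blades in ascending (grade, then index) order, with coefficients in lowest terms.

first term: \frac{3}{2} + 12 e_{1} + 3 e_{2} - \frac{1}{4} e_{3} + 13 e_{4} - 3 e_{13} - \frac{1}{4} e_{14} - \frac{9}{2} e_{23} - \frac{5}{2} e_{24} + \frac{15}{2} e_{34} + 4 e_{123} + \frac{1}{8} e_{124} - \frac{3}{8} e_{134} - 3 e_{1234}
second term: -\frac{3}{2} - 12 e_{1} + 3 e_{2} - \frac{1}{4} e_{3} + 13 e_{4} - 3 e_{13} - \frac{1}{4} e_{14} + \frac{9}{2} e_{23} - \frac{5}{2} e_{24} - \frac{15}{2} e_{34} - 4 e_{123} - \frac{1}{8} e_{124} - \frac{3}{8} e_{134} + 3 e_{1234}
Answer: 3 + 24 e_{1} - 9 e_{23} + 15 e_{34} + 8 e_{123} + \frac{1}{4} e_{124} - 6 e_{1234}


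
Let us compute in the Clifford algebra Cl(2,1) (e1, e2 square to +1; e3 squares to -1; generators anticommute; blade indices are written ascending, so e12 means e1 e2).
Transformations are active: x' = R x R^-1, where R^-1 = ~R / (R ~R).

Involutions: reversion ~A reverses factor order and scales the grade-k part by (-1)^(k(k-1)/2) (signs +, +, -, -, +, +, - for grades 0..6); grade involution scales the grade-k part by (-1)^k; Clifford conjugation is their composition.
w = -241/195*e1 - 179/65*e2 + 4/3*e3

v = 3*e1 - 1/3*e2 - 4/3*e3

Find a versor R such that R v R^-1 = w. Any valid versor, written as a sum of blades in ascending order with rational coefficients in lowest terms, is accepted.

Construction: equal norms (both 22/3) license R = v + w = 344/195*e1 - 602/195*e2 — nothing changes along that direction, while (v - w)/2 changes sign, so v maps onto w.
Answer: 344/195*e1 - 602/195*e2


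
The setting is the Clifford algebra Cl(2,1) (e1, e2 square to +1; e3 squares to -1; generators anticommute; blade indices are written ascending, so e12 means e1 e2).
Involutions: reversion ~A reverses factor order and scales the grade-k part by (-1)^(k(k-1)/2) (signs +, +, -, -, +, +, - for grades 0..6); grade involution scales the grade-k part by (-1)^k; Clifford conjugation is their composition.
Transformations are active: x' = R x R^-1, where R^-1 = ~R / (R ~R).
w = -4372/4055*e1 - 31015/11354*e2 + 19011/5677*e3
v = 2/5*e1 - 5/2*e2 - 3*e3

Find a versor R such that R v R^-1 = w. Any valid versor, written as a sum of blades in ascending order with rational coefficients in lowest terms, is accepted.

Here q(v) = q(w) = -259/100; the classical choice R = v + w = -550/811*e1 - 29700/5677*e2 + 1980/5677*e3 then realises v -> w under the sandwich.
Answer: -550/811*e1 - 29700/5677*e2 + 1980/5677*e3


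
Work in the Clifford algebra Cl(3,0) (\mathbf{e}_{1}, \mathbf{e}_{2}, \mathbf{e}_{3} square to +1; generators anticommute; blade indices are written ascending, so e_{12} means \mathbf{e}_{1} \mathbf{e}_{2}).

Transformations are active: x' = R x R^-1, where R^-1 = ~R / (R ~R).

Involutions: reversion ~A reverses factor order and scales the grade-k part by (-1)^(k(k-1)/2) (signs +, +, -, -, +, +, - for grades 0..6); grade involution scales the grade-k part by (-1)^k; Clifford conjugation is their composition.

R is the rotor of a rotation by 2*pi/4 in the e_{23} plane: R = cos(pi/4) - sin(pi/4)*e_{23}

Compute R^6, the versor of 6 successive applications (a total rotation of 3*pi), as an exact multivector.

Because a rotor carries half the rotation angle, composing 6 copies of this e_{23}-plane rotor multiplies the phase: 6*(pi/4) = \frac{3 \pi}{2}, hence R^6 = cos(\frac{3 \pi}{2}) - sin(\frac{3 \pi}{2})*e_{23}.
cos(\frac{3 \pi}{2}) = 0 and sin(\frac{3 \pi}{2}) = -1, so R^6 = e_{23}. The net rotation is 1*pi (after discarding 1 full turn, each of which contributes a factor -1 to the rotor); the rotor keeps the half-angle phase exactly.
Answer: e_{23}


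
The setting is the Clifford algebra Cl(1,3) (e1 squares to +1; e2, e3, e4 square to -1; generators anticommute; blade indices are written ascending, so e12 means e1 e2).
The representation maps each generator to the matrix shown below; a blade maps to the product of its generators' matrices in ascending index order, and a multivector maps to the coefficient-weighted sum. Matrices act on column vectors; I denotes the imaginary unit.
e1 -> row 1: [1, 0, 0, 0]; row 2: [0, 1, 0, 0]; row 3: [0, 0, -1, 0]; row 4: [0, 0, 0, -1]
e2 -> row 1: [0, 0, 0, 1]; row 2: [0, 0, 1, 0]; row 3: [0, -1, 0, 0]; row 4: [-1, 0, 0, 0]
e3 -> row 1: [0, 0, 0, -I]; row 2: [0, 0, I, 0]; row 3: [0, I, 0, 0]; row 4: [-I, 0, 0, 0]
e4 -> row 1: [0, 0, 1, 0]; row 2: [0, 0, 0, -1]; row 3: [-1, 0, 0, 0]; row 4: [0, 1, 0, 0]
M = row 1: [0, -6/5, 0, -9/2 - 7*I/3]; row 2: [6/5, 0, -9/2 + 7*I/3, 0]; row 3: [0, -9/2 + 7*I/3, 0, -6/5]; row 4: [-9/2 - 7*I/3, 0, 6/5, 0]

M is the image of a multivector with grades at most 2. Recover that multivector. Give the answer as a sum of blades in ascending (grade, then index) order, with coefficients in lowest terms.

Method: the blade images are trace-orthogonal — tr(rho(e_A) rho(e_B)^-1) = 4 if A = B and 0 otherwise — and rho(e_A)^-1 = (e_A)^2 * rho(e_A) with (e_A)^2 = +1 or -1, so the coefficient of e_A in the preimage is (e_A)^2 * tr(M rho(e_A))/4.
Nonzero projections over blades of grade <= 2: e3: (e3)^2 = -1, tr(M rho(e3)) = -28/3, coefficient 7/3; e12: (e12)^2 = +1, tr(M rho(e12)) = -18, coefficient -9/2; e24: (e24)^2 = -1, tr(M rho(e24)) = 24/5, coefficient -6/5. Every other blade of grade <= 2 projects to 0.
Answer: 7/3*e3 - 9/2*e12 - 6/5*e24


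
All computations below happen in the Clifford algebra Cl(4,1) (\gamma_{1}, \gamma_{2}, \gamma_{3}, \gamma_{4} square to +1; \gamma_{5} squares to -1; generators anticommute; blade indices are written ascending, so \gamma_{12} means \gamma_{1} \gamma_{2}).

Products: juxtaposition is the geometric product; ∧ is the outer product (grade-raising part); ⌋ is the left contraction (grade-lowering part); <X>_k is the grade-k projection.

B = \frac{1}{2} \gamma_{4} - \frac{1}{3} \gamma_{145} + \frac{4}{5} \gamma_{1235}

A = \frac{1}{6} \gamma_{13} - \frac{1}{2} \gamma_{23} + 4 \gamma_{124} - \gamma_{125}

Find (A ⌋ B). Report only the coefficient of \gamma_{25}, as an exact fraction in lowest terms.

step 1: \frac{4}{5} \gamma_{3} + \frac{2}{5} \gamma_{15} + \frac{2}{15} \gamma_{25}
Answer: \frac{2}{15}


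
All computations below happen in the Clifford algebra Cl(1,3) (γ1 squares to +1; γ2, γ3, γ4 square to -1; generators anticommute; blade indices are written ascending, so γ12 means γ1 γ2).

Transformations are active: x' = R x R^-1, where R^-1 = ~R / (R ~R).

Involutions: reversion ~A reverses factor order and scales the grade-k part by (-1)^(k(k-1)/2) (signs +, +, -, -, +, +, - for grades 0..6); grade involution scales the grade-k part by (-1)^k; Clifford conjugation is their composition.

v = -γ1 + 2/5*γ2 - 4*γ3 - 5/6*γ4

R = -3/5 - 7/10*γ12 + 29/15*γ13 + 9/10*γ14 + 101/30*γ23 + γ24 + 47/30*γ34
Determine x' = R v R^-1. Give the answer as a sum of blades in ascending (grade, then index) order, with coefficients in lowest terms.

~R = -3/5 + 7/10*γ12 - 29/15*γ13 - 9/10*γ14 - 101/30*γ23 - γ24 - 47/30*γ34, and R ~R = 91/9, so R^-1 = ~R / (91/9).
R v = 2809/300*γ1 + 334/25*γ2 + 6287/900*γ3 - 67/15*γ4 - 67/50*γ123 - 233/300*γ124 + 19/45*γ134 + 1639/900*γ234
Answer: -70051/68250*γ1 - 14141/6825*γ2 + 61433/22750*γ3 + 4499/1950*γ4


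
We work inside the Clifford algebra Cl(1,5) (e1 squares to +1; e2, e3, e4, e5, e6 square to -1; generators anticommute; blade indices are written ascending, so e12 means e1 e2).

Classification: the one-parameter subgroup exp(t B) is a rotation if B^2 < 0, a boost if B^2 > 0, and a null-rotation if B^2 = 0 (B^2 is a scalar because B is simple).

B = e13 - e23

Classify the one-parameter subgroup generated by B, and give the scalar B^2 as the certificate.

B^2 term by term: the squares give (1)^2*(e13)^2 + (-1)^2*(e23)^2 = 1*(+1) + 1*(-1) = 0 (each basis 2-blade squares to minus the product of its generators' squares); cross terms between blades sharing an index anticommute and cancel. So B^2 = 0.
Answer: null-rotation, certificate B^2 = 0. Certificate logic: 0 is a conjugation-invariant scalar, so its sign fixes rotation versus boost versus null-rotation outright.


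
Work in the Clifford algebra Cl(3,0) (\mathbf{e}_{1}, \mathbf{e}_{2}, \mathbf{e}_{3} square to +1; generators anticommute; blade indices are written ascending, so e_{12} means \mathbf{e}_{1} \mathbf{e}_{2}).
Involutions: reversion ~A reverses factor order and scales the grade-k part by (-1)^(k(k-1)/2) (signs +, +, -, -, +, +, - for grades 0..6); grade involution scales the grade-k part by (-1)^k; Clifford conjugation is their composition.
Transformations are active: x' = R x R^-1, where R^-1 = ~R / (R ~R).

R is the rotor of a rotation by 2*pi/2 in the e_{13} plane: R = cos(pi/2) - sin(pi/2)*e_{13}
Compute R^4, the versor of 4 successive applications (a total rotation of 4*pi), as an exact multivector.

Because a rotor carries half the rotation angle, composing 4 copies of this e_{13}-plane rotor multiplies the phase: 4*(pi/2) = 2 \pi, hence R^4 = cos(2 \pi) - sin(2 \pi)*e_{13}.
cos(2 \pi) = 1 and sin(2 \pi) = 0, so R^4 = 1. The total rotation 4*pi is 2 full turns, so every vector returns to itself, yet the rotor is +1, back on the identity sheet (an even number of 2*pi turns).
Answer: 1


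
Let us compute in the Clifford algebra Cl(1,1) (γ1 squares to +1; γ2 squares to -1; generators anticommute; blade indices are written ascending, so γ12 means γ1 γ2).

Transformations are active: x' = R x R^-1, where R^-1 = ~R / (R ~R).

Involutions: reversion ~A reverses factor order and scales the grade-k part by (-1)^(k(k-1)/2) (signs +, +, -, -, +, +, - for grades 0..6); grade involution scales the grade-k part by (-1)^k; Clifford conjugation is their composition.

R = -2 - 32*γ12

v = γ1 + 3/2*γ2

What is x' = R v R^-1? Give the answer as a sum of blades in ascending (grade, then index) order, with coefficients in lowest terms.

~R = -2 + 32*γ12, and R ~R = -1020, so R^-1 = ~R / (-1020).
R v = 46*γ1 + 29*γ2
Answer: -209/255*γ1 - 707/510*γ2


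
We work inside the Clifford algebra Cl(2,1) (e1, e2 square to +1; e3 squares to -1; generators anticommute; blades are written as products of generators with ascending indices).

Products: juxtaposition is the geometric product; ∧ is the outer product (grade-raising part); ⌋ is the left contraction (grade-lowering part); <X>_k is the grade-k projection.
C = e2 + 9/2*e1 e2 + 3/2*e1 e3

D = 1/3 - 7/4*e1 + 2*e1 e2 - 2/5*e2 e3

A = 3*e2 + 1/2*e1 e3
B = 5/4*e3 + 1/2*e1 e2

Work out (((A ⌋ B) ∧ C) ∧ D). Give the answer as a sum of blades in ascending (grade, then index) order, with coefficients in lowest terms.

step 1: -3/2*e1
step 2: -3/2*e1 e2
step 3: -1/2*e1 e2
Answer: -1/2*e1 e2


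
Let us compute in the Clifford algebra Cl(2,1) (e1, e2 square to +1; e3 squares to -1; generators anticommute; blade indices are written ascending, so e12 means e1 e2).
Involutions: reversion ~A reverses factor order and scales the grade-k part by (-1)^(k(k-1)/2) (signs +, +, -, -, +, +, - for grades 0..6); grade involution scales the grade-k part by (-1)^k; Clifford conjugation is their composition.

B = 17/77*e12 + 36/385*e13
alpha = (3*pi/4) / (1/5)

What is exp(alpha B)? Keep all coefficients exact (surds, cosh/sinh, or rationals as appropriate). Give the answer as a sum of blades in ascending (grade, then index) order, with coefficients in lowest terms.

B^2 term by term: the squares give (17/77)^2*(e12)^2 + (36/385)^2*(e13)^2 = 289/5929*(-1) + 1296/148225*(+1) = -1/25 (each basis 2-blade squares to minus the product of its generators' squares); cross terms between blades sharing an index anticommute and cancel. So B^2 = -1/25.
B^2 = -1/25 — the negative square puts this in the circular regime; l = 1/5, alpha*l = 3*pi/4, so exp(alpha B) = cos(3*pi/4) + (sin(3*pi/4)/(1/5))*B = -sqrt(2)/2 + (5*sqrt(2)/2)*B.
Answer: -sqrt(2)/2 + 85*sqrt(2)/154*e12 + 18*sqrt(2)/77*e13


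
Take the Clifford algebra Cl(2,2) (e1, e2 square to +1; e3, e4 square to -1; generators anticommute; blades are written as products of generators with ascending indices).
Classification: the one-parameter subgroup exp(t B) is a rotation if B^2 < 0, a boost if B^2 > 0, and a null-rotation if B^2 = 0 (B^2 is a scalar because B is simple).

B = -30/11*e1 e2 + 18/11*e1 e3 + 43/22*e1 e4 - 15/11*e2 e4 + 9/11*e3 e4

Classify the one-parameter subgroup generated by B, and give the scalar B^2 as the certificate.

B^2 term by term: the squares give (-30/11)^2*(e1 e2)^2 + (18/11)^2*(e1 e3)^2 + (43/22)^2*(e1 e4)^2 + (-15/11)^2*(e2 e4)^2 + (9/11)^2*(e3 e4)^2 = 900/121*(-1) + 324/121*(+1) + 1849/484*(+1) + 225/121*(+1) + 81/121*(-1) = 1/4 (each basis 2-blade squares to minus the product of its generators' squares); cross terms between blades sharing an index anticommute and cancel; the commuting (index-disjoint) pairs give grade-4 terms 2*c*c'*(blade product), which cancel blade by blade — e1 e2 e3 e4: -540/121 + 540/121 = 0 — confirming B is simple. So B^2 = 1/4.
Answer: boost, certificate B^2 = 1/4. Key observation: B^2 = 1/4 is a conjugation invariant, so its sign decides the class regardless of the surface form of B.


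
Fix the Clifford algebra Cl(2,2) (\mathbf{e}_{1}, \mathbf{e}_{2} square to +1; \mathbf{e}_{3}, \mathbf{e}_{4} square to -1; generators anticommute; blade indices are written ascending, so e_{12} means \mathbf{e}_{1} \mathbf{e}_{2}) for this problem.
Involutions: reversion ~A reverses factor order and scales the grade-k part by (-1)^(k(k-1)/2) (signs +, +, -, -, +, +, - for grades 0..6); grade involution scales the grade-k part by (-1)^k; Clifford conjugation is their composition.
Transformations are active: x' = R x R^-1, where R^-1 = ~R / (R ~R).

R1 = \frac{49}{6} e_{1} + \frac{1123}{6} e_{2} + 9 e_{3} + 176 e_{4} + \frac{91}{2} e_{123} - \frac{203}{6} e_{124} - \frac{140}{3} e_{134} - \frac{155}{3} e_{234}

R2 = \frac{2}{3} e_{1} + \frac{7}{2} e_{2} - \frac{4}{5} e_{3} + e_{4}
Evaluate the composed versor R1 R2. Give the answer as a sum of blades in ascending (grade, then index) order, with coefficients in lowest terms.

Distribute over the terms of R2 (each basis-blade product reordered to ascending indices, repeated generators contracted through their squares):
R1 (\frac{2}{3} e_{1}) = \frac{49}{9} - \frac{1123}{9} e_{12} - 6 e_{13} - \frac{352}{3} e_{14} + \frac{91}{3} e_{23} - \frac{203}{9} e_{24} - \frac{280}{9} e_{34} + \frac{310}{9} e_{1234}
R1 (\frac{7}{2} e_{2}) = \frac{7861}{12} + \frac{343}{12} e_{12} - \frac{637}{4} e_{13} + \frac{1421}{12} e_{14} - \frac{63}{2} e_{23} - 616 e_{24} - \frac{1085}{6} e_{34} - \frac{490}{3} e_{1234}
R1 (-\frac{4}{5} e_{3}) = \frac{36}{5} + \frac{182}{5} e_{12} - \frac{98}{15} e_{13} + \frac{112}{3} e_{14} - \frac{2246}{15} e_{23} + \frac{124}{3} e_{24} + \frac{704}{5} e_{34} - \frac{406}{15} e_{1234}
R1 (e_{4}) = -176 + \frac{203}{6} e_{12} + \frac{140}{3} e_{13} + \frac{49}{6} e_{14} + \frac{155}{3} e_{23} + \frac{1123}{6} e_{24} + 9 e_{34} + \frac{91}{2} e_{1234}
Summing the partial products and collecting blades:
Answer: \frac{88511}{180} - \frac{4673}{180} e_{12} - \frac{7507}{60} e_{13} + \frac{559}{12} e_{14} - \frac{2977}{30} e_{23} - \frac{7381}{18} e_{24} - \frac{5593}{90} e_{34} - \frac{9941}{90} e_{1234}


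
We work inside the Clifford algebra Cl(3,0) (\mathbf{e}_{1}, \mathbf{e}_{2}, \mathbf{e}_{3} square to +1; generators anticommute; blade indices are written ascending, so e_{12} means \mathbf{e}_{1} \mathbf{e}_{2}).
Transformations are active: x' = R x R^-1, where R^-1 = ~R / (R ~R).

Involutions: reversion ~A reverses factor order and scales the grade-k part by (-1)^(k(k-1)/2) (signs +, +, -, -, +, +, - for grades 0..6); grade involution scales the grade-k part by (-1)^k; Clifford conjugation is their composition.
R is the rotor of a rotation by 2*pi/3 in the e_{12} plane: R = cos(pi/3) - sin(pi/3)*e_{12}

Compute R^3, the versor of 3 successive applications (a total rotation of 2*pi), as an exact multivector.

Because a rotor carries half the rotation angle, composing 3 copies of this e_{12}-plane rotor multiplies the phase: 3*(pi/3) = \pi, hence R^3 = cos(\pi) - sin(\pi)*e_{12}.
cos(\pi) = -1 and sin(\pi) = 0, so R^3 = -1. The total rotation 2*pi is 1 full turn, so every vector returns to itself, yet the rotor is -1, on the OTHER sheet of the double cover (an odd number of 2*pi turns).
Answer: -1


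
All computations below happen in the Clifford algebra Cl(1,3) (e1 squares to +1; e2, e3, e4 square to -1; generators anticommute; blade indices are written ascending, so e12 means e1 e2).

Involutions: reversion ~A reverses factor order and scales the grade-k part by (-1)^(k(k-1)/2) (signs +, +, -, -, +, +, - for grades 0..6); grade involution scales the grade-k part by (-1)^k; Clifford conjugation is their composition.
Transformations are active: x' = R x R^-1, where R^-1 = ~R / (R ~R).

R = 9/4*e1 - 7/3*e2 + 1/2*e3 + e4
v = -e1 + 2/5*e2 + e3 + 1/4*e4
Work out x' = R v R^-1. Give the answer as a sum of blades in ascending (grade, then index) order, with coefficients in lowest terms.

~R = 9/4*e1 - 7/3*e2 + 1/2*e3 + e4, and R ~R = -235/144, so R^-1 = ~R / (-235/144).
R v = -31/15 - 43/30*e12 + 11/4*e13 + 25/16*e14 - 38/15*e23 - 59/60*e24 - 7/8*e34
Answer: 7871/1175*e1 - 7414/1175*e2 + 313/1175*e3 + 10729/4700*e4


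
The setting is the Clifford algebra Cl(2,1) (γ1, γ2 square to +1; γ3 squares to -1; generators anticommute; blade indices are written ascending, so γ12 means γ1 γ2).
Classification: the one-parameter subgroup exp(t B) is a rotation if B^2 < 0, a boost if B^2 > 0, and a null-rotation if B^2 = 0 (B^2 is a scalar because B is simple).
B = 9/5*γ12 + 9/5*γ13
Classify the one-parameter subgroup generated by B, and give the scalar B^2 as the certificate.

B^2 term by term: the squares give (9/5)^2*(γ12)^2 + (9/5)^2*(γ13)^2 = 81/25*(-1) + 81/25*(+1) = 0 (each basis 2-blade squares to minus the product of its generators' squares); cross terms between blades sharing an index anticommute and cancel. So B^2 = 0.
Answer: null-rotation, certificate B^2 = 0. One invariant decides it: the square 0 survives every conjugation, and its sign is exactly the classification.


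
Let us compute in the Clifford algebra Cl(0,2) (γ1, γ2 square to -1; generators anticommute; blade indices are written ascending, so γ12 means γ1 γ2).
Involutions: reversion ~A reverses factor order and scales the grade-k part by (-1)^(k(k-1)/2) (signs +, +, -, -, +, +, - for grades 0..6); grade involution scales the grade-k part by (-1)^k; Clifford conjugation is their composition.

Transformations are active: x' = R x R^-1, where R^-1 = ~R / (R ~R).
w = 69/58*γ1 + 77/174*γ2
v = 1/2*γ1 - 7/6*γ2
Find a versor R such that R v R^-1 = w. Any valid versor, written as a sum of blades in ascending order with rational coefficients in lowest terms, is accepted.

Reasoning: v^2 = w^2 = -29/18 since conjugation preserves the quadratic form; R = v + w = 49/29*γ1 - 21/29*γ2 is then valid when invertible, keeping its own part and reversing (v - w)/2.
Answer: 49/29*γ1 - 21/29*γ2


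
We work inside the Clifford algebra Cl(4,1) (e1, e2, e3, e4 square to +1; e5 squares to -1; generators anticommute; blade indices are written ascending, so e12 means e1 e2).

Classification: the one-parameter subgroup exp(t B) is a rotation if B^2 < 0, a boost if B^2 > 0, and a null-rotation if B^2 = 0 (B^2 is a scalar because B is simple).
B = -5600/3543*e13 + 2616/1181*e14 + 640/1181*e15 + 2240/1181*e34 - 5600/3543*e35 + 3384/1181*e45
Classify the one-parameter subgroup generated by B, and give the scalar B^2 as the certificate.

B^2 term by term: the squares give (-5600/3543)^2*(e13)^2 + (2616/1181)^2*(e14)^2 + (640/1181)^2*(e15)^2 + (2240/1181)^2*(e34)^2 + (-5600/3543)^2*(e35)^2 + (3384/1181)^2*(e45)^2 = 31360000/12552849*(-1) + 6843456/1394761*(-1) + 409600/1394761*(+1) + 5017600/1394761*(-1) + 31360000/12552849*(+1) + 11451456/1394761*(+1) = 0 (each basis 2-blade squares to minus the product of its generators' squares); cross terms between blades sharing an index anticommute and cancel; the commuting (index-disjoint) pairs give grade-4 terms 2*c*c'*(blade product), which cancel blade by blade — e1345: -12633600/1394761 + 9766400/1394761 + 2867200/1394761 = 0 — confirming B is simple. So B^2 = 0.
Answer: null-rotation, certificate B^2 = 0. Key observation: B^2 = 0 is a conjugation invariant, so its sign decides the class regardless of the surface form of B.


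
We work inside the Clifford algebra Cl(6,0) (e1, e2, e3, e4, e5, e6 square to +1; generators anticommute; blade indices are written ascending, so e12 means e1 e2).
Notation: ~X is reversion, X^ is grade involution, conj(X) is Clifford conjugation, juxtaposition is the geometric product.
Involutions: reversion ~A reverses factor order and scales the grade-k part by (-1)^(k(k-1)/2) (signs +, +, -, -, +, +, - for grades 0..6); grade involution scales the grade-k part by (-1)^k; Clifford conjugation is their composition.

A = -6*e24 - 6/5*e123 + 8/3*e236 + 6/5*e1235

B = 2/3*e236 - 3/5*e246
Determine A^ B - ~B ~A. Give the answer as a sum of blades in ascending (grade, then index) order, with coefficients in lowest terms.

first term: 16/9 - 18/5*e6 - 4/5*e16 - 8/5*e34 - 4/5*e156 - 4*e346 + 18/25*e1346 + 18/25*e13456
second term: -16/9 - 18/5*e6 - 4/5*e16 - 8/5*e34 + 4/5*e156 + 4*e346 - 18/25*e1346 + 18/25*e13456
Answer: 32/9 - 8/5*e156 - 8*e346 + 36/25*e1346


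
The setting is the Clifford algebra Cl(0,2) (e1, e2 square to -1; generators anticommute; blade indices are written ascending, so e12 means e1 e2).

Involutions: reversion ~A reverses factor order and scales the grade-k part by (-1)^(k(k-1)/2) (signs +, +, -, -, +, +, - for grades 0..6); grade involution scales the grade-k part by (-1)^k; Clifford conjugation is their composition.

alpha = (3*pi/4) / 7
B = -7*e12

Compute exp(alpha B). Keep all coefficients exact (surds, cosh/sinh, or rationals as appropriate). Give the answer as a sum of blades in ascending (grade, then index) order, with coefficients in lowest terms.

B^2 = (-7)^2*(e12)^2 = 49*(-1) = -49 (a basis 2-blade squares to minus the product of its generators' squares).
B^2 = -49 — circular case — the even/odd split gives cos and sin: l = 7, alpha*l = 3*pi/4, so exp(alpha B) = cos(3*pi/4) + (sin(3*pi/4)/7)*B = -sqrt(2)/2 + (sqrt(2)/14)*B.
Answer: -sqrt(2)/2 - sqrt(2)/2*e12


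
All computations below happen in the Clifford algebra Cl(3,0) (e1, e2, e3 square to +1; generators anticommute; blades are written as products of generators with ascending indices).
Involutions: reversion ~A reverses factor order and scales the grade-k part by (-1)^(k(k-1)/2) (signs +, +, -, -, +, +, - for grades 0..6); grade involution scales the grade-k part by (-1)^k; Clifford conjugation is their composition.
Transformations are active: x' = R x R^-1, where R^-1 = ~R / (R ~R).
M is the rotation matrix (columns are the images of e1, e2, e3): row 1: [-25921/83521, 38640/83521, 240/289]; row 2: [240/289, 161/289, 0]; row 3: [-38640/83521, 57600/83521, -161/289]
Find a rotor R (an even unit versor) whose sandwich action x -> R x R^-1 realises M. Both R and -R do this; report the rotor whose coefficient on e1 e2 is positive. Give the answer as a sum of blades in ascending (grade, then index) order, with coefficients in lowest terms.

Method: write R = a + b12*e1 e2 + b13*e1 e3 + b23*e2 e3 with a^2 + b12^2 + b13^2 + b23^2 = 1 (so R^-1 = ~R). Expanding the columns R e_j ~R gives tr M = 4a^2 - 1 and, from the antisymmetric part, M21 - M12 = -4a*b12, M13 - M31 = 4a*b13, M32 - M23 = -4a*b23.
Here tr M = -25921/83521, so a^2 = (1 + tr M)/4 = 14400/83521 and a = ±120/289. Taking a = 120/289: M21 - M12 = 30720/83521, M13 - M31 = 108000/83521, M32 - M23 = 57600/83521, giving b12 = -64/289, b13 = 225/289, b23 = -120/289, i.e. R = 120/289 - 64/289*e1 e2 + 225/289*e1 e3 - 120/289*e2 e3.
Its e1 e2 coefficient is negative, so report the other preimage -R.
Answer: -120/289 + 64/289*e1 e2 - 225/289*e1 e3 + 120/289*e2 e3. Note: both R and -R realise this M (trace -25921/83521); the covering map identifies them, and the e1 e2-coefficient sign is the tie-breaker.


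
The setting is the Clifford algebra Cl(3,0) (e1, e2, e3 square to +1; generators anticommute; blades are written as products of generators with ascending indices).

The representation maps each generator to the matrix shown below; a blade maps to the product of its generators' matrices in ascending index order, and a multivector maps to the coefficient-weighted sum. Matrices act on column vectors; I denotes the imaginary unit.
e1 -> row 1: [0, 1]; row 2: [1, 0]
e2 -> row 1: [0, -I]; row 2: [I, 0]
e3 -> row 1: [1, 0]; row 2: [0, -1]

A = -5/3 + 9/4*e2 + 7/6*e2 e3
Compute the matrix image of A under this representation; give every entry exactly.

Bivector images (products of the table entries): rho(e2 e3) = rho(e2)rho(e3) = row 1: [0, I]; row 2: [I, 0].
M = (-5/3)*1 + (9/4)*rho(e2) + (7/6)*rho(e2 e3), summed entrywise (1 is the identity matrix):
Answer: row 1: [-5/3, -13*I/12]; row 2: [41*I/12, -5/3]


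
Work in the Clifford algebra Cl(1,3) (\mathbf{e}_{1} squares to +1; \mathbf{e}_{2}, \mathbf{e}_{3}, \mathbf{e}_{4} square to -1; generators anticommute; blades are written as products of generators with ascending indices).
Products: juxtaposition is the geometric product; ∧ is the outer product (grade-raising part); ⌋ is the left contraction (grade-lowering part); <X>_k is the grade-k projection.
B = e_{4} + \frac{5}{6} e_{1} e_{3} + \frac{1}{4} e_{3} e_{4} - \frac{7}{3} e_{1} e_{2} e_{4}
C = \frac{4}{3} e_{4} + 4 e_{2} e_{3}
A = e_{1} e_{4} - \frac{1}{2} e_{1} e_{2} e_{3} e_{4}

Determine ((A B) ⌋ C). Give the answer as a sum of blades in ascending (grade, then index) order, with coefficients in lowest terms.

step 1: -e_{1} + \frac{7}{3} e_{2} - \frac{7}{6} e_{3} + \frac{1}{8} e_{1} e_{2} + \frac{1}{4} e_{1} e_{3} + \frac{5}{12} e_{2} e_{4} + \frac{5}{6} e_{3} e_{4} + \frac{1}{2} e_{1} e_{2} e_{3}
step 2: -\frac{14}{3} e_{2} - \frac{28}{3} e_{3}
Answer: -\frac{14}{3} e_{2} - \frac{28}{3} e_{3}


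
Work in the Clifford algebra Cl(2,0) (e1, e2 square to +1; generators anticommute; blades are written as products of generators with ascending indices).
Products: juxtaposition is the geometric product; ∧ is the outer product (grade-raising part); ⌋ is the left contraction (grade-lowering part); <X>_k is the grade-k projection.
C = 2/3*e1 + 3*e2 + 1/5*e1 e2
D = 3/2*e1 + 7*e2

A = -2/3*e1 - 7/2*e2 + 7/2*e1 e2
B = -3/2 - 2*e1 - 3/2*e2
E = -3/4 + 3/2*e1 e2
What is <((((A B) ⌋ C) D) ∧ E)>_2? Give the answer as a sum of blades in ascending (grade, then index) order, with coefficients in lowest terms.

step 1: 79/12 - 17/4*e1 + 49/4*e2 - 45/4*e1 e2
step 2: 217/6 + 349/180*e1 + 189/10*e2 + 79/60*e1 e2
step 3: 3245/24 + 952/15*e1 + 30143/120*e2 - 133/9*e1 e2
step 4: -3245/32 - 238/5*e1 - 30143/160*e2 + 10267/48*e1 e2
step 5: 10267/48*e1 e2
Answer: 10267/48*e1 e2


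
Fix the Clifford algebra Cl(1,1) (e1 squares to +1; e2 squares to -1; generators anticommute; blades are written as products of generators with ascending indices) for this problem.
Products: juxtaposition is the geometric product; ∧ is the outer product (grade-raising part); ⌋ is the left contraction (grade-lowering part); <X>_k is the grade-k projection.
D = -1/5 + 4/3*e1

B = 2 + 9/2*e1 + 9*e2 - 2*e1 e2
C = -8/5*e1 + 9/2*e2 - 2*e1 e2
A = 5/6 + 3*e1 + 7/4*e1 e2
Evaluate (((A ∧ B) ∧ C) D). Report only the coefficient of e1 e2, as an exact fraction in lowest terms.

step 1: 5/3 + 39/4*e1 + 15/2*e2 + 173/6*e1 e2
step 2: -8/3*e1 + 15/2*e2 + 1261/24*e1 e2
step 3: -32/9 + 8/15*e1 - 644/9*e2 - 2461/120*e1 e2
Answer: -2461/120


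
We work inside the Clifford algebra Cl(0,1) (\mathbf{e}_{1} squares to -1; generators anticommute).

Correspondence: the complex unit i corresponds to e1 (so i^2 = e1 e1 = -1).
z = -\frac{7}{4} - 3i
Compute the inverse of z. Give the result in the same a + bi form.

In blades: z = -\frac{7}{4} - 3 e_{1}.
With qbar = -\frac{7}{4} + 3 e_{1} (scalar fixed, mapped units negated), z qbar = \frac{193}{16} (the sum of squared coefficients), so z^-1 = qbar / (\frac{193}{16}) = -\frac{28}{193} + \frac{48}{193} e_{1}; translating back:
Answer: -\frac{28}{193} + \frac{48}{193}i


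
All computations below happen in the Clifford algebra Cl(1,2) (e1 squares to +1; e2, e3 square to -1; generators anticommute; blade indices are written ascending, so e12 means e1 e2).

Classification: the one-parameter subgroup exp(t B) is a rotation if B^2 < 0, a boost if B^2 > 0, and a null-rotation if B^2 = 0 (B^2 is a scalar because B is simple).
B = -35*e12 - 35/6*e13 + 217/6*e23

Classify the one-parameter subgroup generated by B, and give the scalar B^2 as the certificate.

B^2 term by term: the squares give (-35)^2*(e12)^2 + (-35/6)^2*(e13)^2 + (217/6)^2*(e23)^2 = 1225*(+1) + 1225/36*(+1) + 47089/36*(-1) = -49 (each basis 2-blade squares to minus the product of its generators' squares); cross terms between blades sharing an index anticommute and cancel. So B^2 = -49.
Answer: rotation, certificate B^2 = -49. One invariant decides it: the square -49 survives every conjugation, and its sign is exactly the classification.


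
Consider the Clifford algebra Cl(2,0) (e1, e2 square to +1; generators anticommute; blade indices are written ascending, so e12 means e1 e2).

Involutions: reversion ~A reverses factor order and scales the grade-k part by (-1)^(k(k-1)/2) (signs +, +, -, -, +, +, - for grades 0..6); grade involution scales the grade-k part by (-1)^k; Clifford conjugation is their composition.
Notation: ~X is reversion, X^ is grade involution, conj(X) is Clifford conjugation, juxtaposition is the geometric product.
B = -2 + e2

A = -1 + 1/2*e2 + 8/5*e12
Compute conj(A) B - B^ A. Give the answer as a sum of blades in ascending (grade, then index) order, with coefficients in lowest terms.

first term: 3/2 - 8/5*e1 + 16/5*e12
second term: 3/2 + 8/5*e1 - 16/5*e12
Answer: -16/5*e1 + 32/5*e12
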